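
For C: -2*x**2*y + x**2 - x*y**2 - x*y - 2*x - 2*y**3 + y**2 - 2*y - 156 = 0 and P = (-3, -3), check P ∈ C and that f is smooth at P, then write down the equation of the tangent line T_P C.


Tangent line at P: -50*x - 95*y - 435 = 0.

Step 1: f(-3, -3) = 0, so P lies on C.
Step 2: partial derivatives
  f_x(x, y) = -4*x*y + 2*x - y**2 - y - 2, f_y(x, y) = -2*x**2 - 2*x*y - x - 6*y**2 + 2*y - 2.
  f_x(P) = -50, f_y(P) = -95 (gradient nonzero, so P is smooth).
Step 3: tangent line at P: -50·(x − -3) + -95·(y − -3) = 0.
Expanding: -50*x - 95*y - 435 = 0.


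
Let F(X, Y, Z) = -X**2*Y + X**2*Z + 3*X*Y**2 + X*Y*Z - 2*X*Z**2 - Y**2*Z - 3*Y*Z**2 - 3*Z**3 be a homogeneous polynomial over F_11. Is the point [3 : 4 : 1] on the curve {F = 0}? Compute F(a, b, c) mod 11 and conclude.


F(3,4,1) ≡ 4 (mod 11); P is NOT on the curve.

Evaluate F(3, 4, 1) term-by-term (mod 11).
  -X**2*Y ↦ -1·9·4·1 = -36
  X**2*Z ↦ 1·9·1·1 = 9
  3*X*Y**2 ↦ 3·3·16·1 = 144
  X*Y*Z ↦ 1·3·4·1 = 12
  -2*X*Z**2 ↦ -2·3·1·1 = -6
  -Y**2*Z ↦ -1·1·16·1 = -16
  -3*Y*Z**2 ↦ -3·1·4·1 = -12
  -3*Z**3 ↦ -3·1·1·1 = -3
Sum: F(3, 4, 1) = (-36) + (9) + (144) + (12) + (-6) + (-16) + (-12) + (-3) = 92.
Reducing mod 11: 92 ≡ 4 (mod 11).
Since F(a, b, c) ≡ 4 ≠ 0 (mod 11), P does NOT lie on the curve.


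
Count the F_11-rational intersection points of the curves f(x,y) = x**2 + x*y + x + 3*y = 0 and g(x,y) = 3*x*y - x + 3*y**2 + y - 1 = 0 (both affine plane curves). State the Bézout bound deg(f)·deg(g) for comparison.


Common zeros: {(10, 0)}; count = 1; Bézout bound = 4.

deg(f) = 2, deg(g) = 2, so Bézout bound = 4.
Scan x ∈ F_11. For each x, list the y ∈ F_11 with f(x, y) ≡ 0 and those with g(x, y) ≡ 0 (mod 11); the common zeros in that column are the intersection.
  x = 0: f ≡ 0 at y ∈ {0}; g ≡ 0 at y ∈ ∅; common: ∅.
  x = 1: f ≡ 0 at y ∈ {5}; g ≡ 0 at y ∈ ∅; common: ∅.
  x = 2: f ≡ 0 at y ∈ {1}; g ≡ 0 at y ∈ ∅; common: ∅.
  x = 3: f ≡ 0 at y ∈ {9}; g ≡ 0 at y ∈ {5, 10}; common: ∅.
  x = 4: f ≡ 0 at y ∈ {5}; g ≡ 0 at y ∈ {1, 2}; common: ∅.
  x = 5: f ≡ 0 at y ∈ {10}; g ≡ 0 at y ∈ {6, 7}; common: ∅.
  x = 6: f ≡ 0 at y ∈ {10}; g ≡ 0 at y ∈ {3, 9}; common: ∅.
  x = 7: f ≡ 0 at y ∈ {1}; g ≡ 0 at y ∈ ∅; common: ∅.
  x = 8: f ≡ 0 at y ∈ ∅; g ≡ 0 at y ∈ ∅; common: ∅.
  x = 9: f ≡ 0 at y ∈ {9}; g ≡ 0 at y ∈ ∅; common: ∅.
  x = 10: f ≡ 0 at y ∈ {0}; g ≡ 0 at y ∈ {0, 8}; common: {0}.
Collecting: common zeros = {(10, 0)}, so the count is 1.
Comparison with the Bézout bound: 1 ≤ 4 = deg(f)·deg(g), as expected for curves with no common component (the affine F_11-count falls short of the bound because intersections may lie at infinity, over extension fields, or carry multiplicity).


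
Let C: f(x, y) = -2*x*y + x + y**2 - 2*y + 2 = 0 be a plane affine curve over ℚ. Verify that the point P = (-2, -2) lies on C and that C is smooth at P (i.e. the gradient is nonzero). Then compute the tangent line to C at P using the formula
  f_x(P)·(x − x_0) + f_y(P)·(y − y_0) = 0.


Tangent line at P: 5*x - 2*y + 6 = 0.

Step 1: f(-2, -2) = 0, so P lies on C.
Step 2: partial derivatives
  f_x(x, y) = 1 - 2*y, f_y(x, y) = -2*x + 2*y - 2.
  f_x(P) = 5, f_y(P) = -2 (gradient nonzero, so P is smooth).
Step 3: tangent line at P: 5·(x − -2) + -2·(y − -2) = 0.
Expanding: 5*x - 2*y + 6 = 0.


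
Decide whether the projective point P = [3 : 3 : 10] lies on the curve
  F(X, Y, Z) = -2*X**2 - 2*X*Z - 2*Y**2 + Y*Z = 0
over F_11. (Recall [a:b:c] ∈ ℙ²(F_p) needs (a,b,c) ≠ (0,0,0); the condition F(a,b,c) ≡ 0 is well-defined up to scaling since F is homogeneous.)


F(3,3,10) ≡ 0 (mod 11); P is on the curve.

Evaluate F(3, 3, 10) term-by-term (mod 11).
  -2*X**2 ↦ -2·9·1·1 = -18
  -2*X*Z ↦ -2·3·1·10 = -60
  -2*Y**2 ↦ -2·1·9·1 = -18
  Y*Z ↦ 1·1·3·10 = 30
Sum: F(3, 3, 10) = (-18) + (-60) + (-18) + (30) = -66.
Reducing mod 11: -66 ≡ 0 (mod 11).
Since F(a, b, c) ≡ 0 (mod 11), P lies on the curve.


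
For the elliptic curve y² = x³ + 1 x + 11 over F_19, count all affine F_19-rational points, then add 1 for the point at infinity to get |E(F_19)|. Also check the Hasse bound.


Affine points = {(0, 7), (0, 12), (6, 9), (6, 10), (7, 0), (11, 2), (11, 17), (13, 6), (13, 13), (15, 0), (16, 0), (17, 1), (17, 18), (18, 3), (18, 16)}; affine count = 15; |E(F_19)| = 16.

Discriminant check: Δ ∝ 4a³ + 27b² = 4·1³ + 27·11² = 4·1 + 27·121 ≡ 3 (mod 19). Nonzero ⇒ E is nonsingular.
For each x ∈ F_19, compute rhs = x³ + 1·x + 11 mod 19, then count y ∈ F_19 with y² ≡ rhs.
  x = 0: rhs = 11, matching y values: 7, 12 (2 points).
  x = 1: rhs = 13, matching y values: none (0 points).
  x = 2: rhs = 2, matching y values: none (0 points).
  x = 3: rhs = 3, matching y values: none (0 points).
  x = 4: rhs = 3, matching y values: none (0 points).
  x = 5: rhs = 8, matching y values: none (0 points).
  x = 6: rhs = 5, matching y values: 9, 10 (2 points).
  x = 7: rhs = 0, matching y values: 0 (1 points).
  x = 8: rhs = 18, matching y values: none (0 points).
  x = 9: rhs = 8, matching y values: none (0 points).
  x = 10: rhs = 14, matching y values: none (0 points).
  x = 11: rhs = 4, matching y values: 2, 17 (2 points).
  x = 12: rhs = 3, matching y values: none (0 points).
  x = 13: rhs = 17, matching y values: 6, 13 (2 points).
  x = 14: rhs = 14, matching y values: none (0 points).
  x = 15: rhs = 0, matching y values: 0 (1 points).
  x = 16: rhs = 0, matching y values: 0 (1 points).
  x = 17: rhs = 1, matching y values: 1, 18 (2 points).
  x = 18: rhs = 9, matching y values: 3, 16 (2 points).
Total affine count: 15.
Full point count |E(F_19)| = 15 + 1 = 16.
Hasse bound: |16 − (19+1)| = |-4| = 4 ≤ 2√19 ≈ 8.7178 ✓.


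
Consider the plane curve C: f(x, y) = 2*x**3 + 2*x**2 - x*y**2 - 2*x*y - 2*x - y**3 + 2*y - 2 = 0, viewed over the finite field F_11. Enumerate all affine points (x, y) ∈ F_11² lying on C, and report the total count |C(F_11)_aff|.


Affine F_11-points: {(1, 0), (1, 10), (2, 3), (2, 8), (2, 9), (3, 10), (4, 9), (6, 1), (6, 5), (6, 10), (7, 1), (8, 1), (9, 7), (10, 0)}; count = 14.

For each of the 121 pairs (x, y) ∈ F_11², evaluate f(x, y) mod 11. Record the zeros.
  x = 0: [0↦9, 1↦10, 2↦5, 3↦10, 4↦8, 5↦4, 6↦3, 7↦10, 8↦8, 9↦2, 10↦8]  zeros at y ∈ ∅
  x = 1: [0↦0, 1↦9, 2↦10, 3↦8, 4↦8, 5↦4, 6↦1, 7↦4, 8↦7, 9↦4, 10↦0]  zeros at y ∈ {0, 10}
  x = 2: [0↦7, 1↦2, 2↦9, 3↦0, 4↦2, 5↦9, 6↦4, 7↦3, 8↦0, 9↦0, 10↦8]  zeros at y ∈ {3, 8, 9}
  x = 3: [0↦9, 1↦1, 2↦3, 3↦9, 4↦2, 5↦9, 6↦2, 7↦8, 8↦10, 9↦2, 10↦0]  zeros at y ∈ {10}
  x = 4: [0↦7, 1↦7, 2↦4, 3↦3, 4↦9, 5↦5, 6↦7, 7↦9, 8↦5, 9↦0, 10↦10]  zeros at y ∈ {9}
  x = 5: [0↦2, 1↦10, 2↦2, 3↦5, 4↦2, 5↦9, 6↦9, 7↦7, 8↦8, 9↦6, 10↦6]  zeros at y ∈ ∅
  x = 6: [0↦6, 1↦0, 2↦9, 3↦5, 4↦4, 5↦0, 6↦9, 7↦3, 8↦9, 9↦10, 10↦0]  zeros at y ∈ {1, 5, 10}
  x = 7: [0↦9, 1↦0, 2↦4, 3↦4, 4↦5, 5↦1, 6↦8, 7↦9, 8↦9, 9↦2, 10↦4]  zeros at y ∈ {1}
  x = 8: [0↦1, 1↦0, 2↦10, 3↦3, 4↦6, 5↦2, 6↦7, 7↦4, 8↦9, 9↦5, 10↦8]  zeros at y ∈ {1}
  x = 9: [0↦5, 1↦1, 2↦6, 3↦3, 4↦8, 5↦4, 6↦7, 7↦0, 8↦10, 9↦9, 10↦2]  zeros at y ∈ {7}
  x = 10: [0↦0, 1↦4, 2↦4, 3↦5, 4↦1, 5↦8, 6↦9, 7↦9, 8↦2, 9↦4, 10↦9]  zeros at y ∈ {0}
Collecting zeros: affine points = {(1, 0), (1, 10), (2, 3), (2, 8), (2, 9), (3, 10), (4, 9), (6, 1), (6, 5), (6, 10), (7, 1), (8, 1), (9, 7), (10, 0)}.
Total count |C(F_11)_aff| = 14.


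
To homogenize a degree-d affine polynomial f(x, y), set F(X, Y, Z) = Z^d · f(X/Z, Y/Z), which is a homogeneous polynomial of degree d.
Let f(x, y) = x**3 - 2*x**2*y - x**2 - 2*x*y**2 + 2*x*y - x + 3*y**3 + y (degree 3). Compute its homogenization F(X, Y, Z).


F(X, Y, Z) = X**3 - 2*X**2*Y - X**2*Z - 2*X*Y**2 + 2*X*Y*Z - X*Z**2 + 3*Y**3 + Y*Z**2

deg(f) = 3.
Substitute x = X/Z, y = Y/Z into f, then multiply by Z^3.
  monomial 1·x^3·y^0 ↦ 1·X^3·Y^0·Z^0.
  monomial -2·x^2·y^1 ↦ -2·X^2·Y^1·Z^0.
  monomial -1·x^2·y^0 ↦ -1·X^2·Y^0·Z^1.
  monomial -2·x^1·y^2 ↦ -2·X^1·Y^2·Z^0.
  monomial 2·x^1·y^1 ↦ 2·X^1·Y^1·Z^1.
  monomial -1·x^1·y^0 ↦ -1·X^1·Y^0·Z^2.
  monomial 3·x^0·y^3 ↦ 3·X^0·Y^3·Z^0.
  monomial 1·x^0·y^1 ↦ 1·X^0·Y^1·Z^2.
Collecting: F(X, Y, Z) = X**3 - 2*X**2*Y - X**2*Z - 2*X*Y**2 + 2*X*Y*Z - X*Z**2 + 3*Y**3 + Y*Z**2.


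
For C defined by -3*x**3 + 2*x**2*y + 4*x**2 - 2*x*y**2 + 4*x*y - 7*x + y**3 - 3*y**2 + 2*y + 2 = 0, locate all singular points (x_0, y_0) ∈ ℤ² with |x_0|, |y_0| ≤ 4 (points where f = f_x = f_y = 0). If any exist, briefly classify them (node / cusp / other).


Singular points: {(1, 2)}; classification: node.

Compute partial derivatives:
  f_x = -9*x**2 + 4*x*y + 8*x - 2*y**2 + 4*y - 7.
  f_y = 2*x**2 - 4*x*y + 4*x + 3*y**2 - 6*y + 2.
Scan x_0 ∈ {−4, ..., 4}. For each x_0, f_y(x_0, y) is a polynomial in y; find its integer roots y ∈ {−4, ..., 4}, then test f_x and f at those candidates.
  x = -4: f_y(-4, y) = 3*y**2 + 10*y + 18; no integer root y with |y| ≤ 4.
  x = -3: f_y(-3, y) = 3*y**2 + 6*y + 8; no integer root y with |y| ≤ 4.
  x = -2: f_y(-2, y) = 3*y**2 + 2*y + 2; no integer root y with |y| ≤ 4.
  x = -1: f_y(-1, y) = 3*y**2 - 2*y; vanishes at y ∈ {0}. (-1, 0): f_x = -24 ≠ 0.
  x = 0: f_y(0, y) = 3*y**2 - 6*y + 2; no integer root y with |y| ≤ 4.
  x = 1: f_y(1, y) = 3*y**2 - 10*y + 8; vanishes at y ∈ {2}. (1, 2): f_x = 0, f = 0 — SINGULAR.
  x = 2: f_y(2, y) = 3*y**2 - 14*y + 18; no integer root y with |y| ≤ 4.
  x = 3: f_y(3, y) = 3*y**2 - 18*y + 32; no integer root y with |y| ≤ 4.
  x = 4: f_y(4, y) = 3*y**2 - 22*y + 50; no integer root y with |y| ≤ 4.
Only singular point on the grid: (1, 2).
Classify: substitute x = 1 + u, y = 2 + v and expand: f = -3*u**3 + 2*u**2*v - u**2 - 2*u*v**2 + v**3 + v**2.
No constant or linear terms (consistent with a singular point). Quadratic part: -u**2 + v**2. Cubic part: -3*u**3 + 2*u**2*v - 2*u*v**2 + v**3.
The quadratic part v**2 - u**2 = (v − u)(v + u) splits into two distinct linear factors, so there are two distinct tangent lines y − 2 = ±(x − 1) — this is a node (ordinary double point).
Classification: node.


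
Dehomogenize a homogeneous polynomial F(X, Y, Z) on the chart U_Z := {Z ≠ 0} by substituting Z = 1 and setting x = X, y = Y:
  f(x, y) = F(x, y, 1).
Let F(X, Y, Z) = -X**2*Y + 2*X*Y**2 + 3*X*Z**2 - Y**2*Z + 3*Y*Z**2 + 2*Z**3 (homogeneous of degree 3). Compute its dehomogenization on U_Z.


f(x, y) = -x**2*y + 2*x*y**2 + 3*x - y**2 + 3*y + 2

On U_Z we set Z = 1. Each monomial c·X^i·Y^j·Z^k in F becomes c·x^i·y^j·1^k = c·x^i·y^j.
Substituting Z = 1: F(X, Y, 1) = -x**2*y + 2*x*y**2 + 3*x - y**2 + 3*y + 2.
Note: deg(f) ≤ deg(F) = 3; strict inequality happens when F is divisible by Z (lost terms).


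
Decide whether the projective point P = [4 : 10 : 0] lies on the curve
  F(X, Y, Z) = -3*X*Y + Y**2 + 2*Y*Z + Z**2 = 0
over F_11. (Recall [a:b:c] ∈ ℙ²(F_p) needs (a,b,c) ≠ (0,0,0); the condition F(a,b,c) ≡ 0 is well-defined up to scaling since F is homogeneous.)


F(4,10,0) ≡ 2 (mod 11); P is NOT on the curve.

Evaluate F(4, 10, 0) term-by-term (mod 11).
  -3*X*Y ↦ -3·4·10·1 = -120
  Y**2 ↦ 1·1·100·1 = 100
  2*Y*Z ↦ 2·1·10·0 = 0
  Z**2 ↦ 1·1·1·0 = 0
Sum: F(4, 10, 0) = (-120) + (100) + (0) + (0) = -20.
Reducing mod 11: -20 ≡ 2 (mod 11).
Since F(a, b, c) ≡ 2 ≠ 0 (mod 11), P does NOT lie on the curve.


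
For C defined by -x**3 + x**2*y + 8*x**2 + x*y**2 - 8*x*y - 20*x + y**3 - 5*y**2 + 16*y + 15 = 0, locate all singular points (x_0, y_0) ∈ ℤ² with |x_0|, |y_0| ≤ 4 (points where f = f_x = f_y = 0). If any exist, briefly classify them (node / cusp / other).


Singular points: {(3, 1)}; classification: cusp.

Compute partial derivatives:
  f_x = -3*x**2 + 2*x*y + 16*x + y**2 - 8*y - 20.
  f_y = x**2 + 2*x*y - 8*x + 3*y**2 - 10*y + 16.
Scan x_0 ∈ {−4, ..., 4}. For each x_0, f_y(x_0, y) is a polynomial in y; find its integer roots y ∈ {−4, ..., 4}, then test f_x and f at those candidates.
  x = -4: f_y(-4, y) = 3*y**2 - 18*y + 64; no integer root y with |y| ≤ 4.
  x = -3: f_y(-3, y) = 3*y**2 - 16*y + 49; no integer root y with |y| ≤ 4.
  x = -2: f_y(-2, y) = 3*y**2 - 14*y + 36; no integer root y with |y| ≤ 4.
  x = -1: f_y(-1, y) = 3*y**2 - 12*y + 25; no integer root y with |y| ≤ 4.
  x = 0: f_y(0, y) = 3*y**2 - 10*y + 16; no integer root y with |y| ≤ 4.
  x = 1: f_y(1, y) = 3*y**2 - 8*y + 9; no integer root y with |y| ≤ 4.
  x = 2: f_y(2, y) = 3*y**2 - 6*y + 4; no integer root y with |y| ≤ 4.
  x = 3: f_y(3, y) = 3*y**2 - 4*y + 1; vanishes at y ∈ {1}. (3, 1): f_x = 0, f = 0 — SINGULAR.
  x = 4: f_y(4, y) = 3*y**2 - 2*y; vanishes at y ∈ {0}. (4, 0): f_x = -4 ≠ 0.
Only singular point on the grid: (3, 1).
Classify: substitute x = 3 + u, y = 1 + v and expand: f = -u**3 + u**2*v + u*v**2 + v**3 + v**2.
No constant or linear terms (consistent with a singular point). Quadratic part: v**2. Cubic part: -u**3 + u**2*v + u*v**2 + v**3.
The quadratic part v**2 is a perfect square, so there is a single (double) tangent line v = 0, i.e. y = 1. Restricting the cubic part to that line (v = 0) leaves -u**3 ≠ 0, so f is not divisible by v and the branch is v² ≈ u**3 to lowest order — this is a cusp.
Classification: cusp.


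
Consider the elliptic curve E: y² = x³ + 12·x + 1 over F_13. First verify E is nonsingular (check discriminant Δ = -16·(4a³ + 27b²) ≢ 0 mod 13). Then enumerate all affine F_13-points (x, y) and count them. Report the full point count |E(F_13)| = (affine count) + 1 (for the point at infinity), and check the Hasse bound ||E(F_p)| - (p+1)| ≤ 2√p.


Affine points = {(0, 1), (0, 12), (1, 1), (1, 12), (3, 5), (3, 8), (4, 3), (4, 10), (5, 2), (5, 11), (6, 4), (6, 9), (7, 5), (7, 8), (10, 4), (10, 9), (12, 1), (12, 12)}; affine count = 18; |E(F_13)| = 19.

Discriminant check: Δ ∝ 4a³ + 27b² = 4·12³ + 27·1² = 4·1728 + 27·1 ≡ 10 (mod 13). Nonzero ⇒ E is nonsingular.
For each x ∈ F_13, compute rhs = x³ + 12·x + 1 mod 13, then count y ∈ F_13 with y² ≡ rhs.
  x = 0: rhs = 1, matching y values: 1, 12 (2 points).
  x = 1: rhs = 1, matching y values: 1, 12 (2 points).
  x = 2: rhs = 7, matching y values: none (0 points).
  x = 3: rhs = 12, matching y values: 5, 8 (2 points).
  x = 4: rhs = 9, matching y values: 3, 10 (2 points).
  x = 5: rhs = 4, matching y values: 2, 11 (2 points).
  x = 6: rhs = 3, matching y values: 4, 9 (2 points).
  x = 7: rhs = 12, matching y values: 5, 8 (2 points).
  x = 8: rhs = 11, matching y values: none (0 points).
  x = 9: rhs = 6, matching y values: none (0 points).
  x = 10: rhs = 3, matching y values: 4, 9 (2 points).
  x = 11: rhs = 8, matching y values: none (0 points).
  x = 12: rhs = 1, matching y values: 1, 12 (2 points).
Total affine count: 18.
Full point count |E(F_13)| = 18 + 1 = 19.
Hasse bound: |19 − (13+1)| = |5| = 5 ≤ 2√13 ≈ 7.2111 ✓.


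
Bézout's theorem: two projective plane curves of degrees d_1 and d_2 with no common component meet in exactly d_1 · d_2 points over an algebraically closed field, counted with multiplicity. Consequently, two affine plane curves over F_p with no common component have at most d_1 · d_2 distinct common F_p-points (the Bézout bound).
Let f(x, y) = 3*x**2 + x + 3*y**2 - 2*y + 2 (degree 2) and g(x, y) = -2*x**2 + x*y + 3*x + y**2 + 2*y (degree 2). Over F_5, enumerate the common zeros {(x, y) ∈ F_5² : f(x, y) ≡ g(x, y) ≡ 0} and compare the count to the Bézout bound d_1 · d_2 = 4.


Common zeros: {(3, 2)}; count = 1; Bézout bound = 4.

deg(f) = 2, deg(g) = 2, so Bézout bound = 4.
Scan x ∈ F_5. For each x, list the y ∈ F_5 with f(x, y) ≡ 0 and those with g(x, y) ≡ 0 (mod 5); the common zeros in that column are the intersection.
  x = 0: f ≡ 0 at y ∈ {2}; g ≡ 0 at y ∈ {0, 3}; common: ∅.
  x = 1: f ≡ 0 at y ∈ ∅; g ≡ 0 at y ∈ {1}; common: ∅.
  x = 2: f ≡ 0 at y ∈ ∅; g ≡ 0 at y ∈ {2, 4}; common: ∅.
  x = 3: f ≡ 0 at y ∈ {2}; g ≡ 0 at y ∈ {2, 3}; common: {2}.
  x = 4: f ≡ 0 at y ∈ {1, 3}; g ≡ 0 at y ∈ {0, 4}; common: ∅.
Collecting: common zeros = {(3, 2)}, so the count is 1.
Comparison with the Bézout bound: 1 ≤ 4 = deg(f)·deg(g), as expected for curves with no common component (the affine F_5-count falls short of the bound because intersections may lie at infinity, over extension fields, or carry multiplicity).


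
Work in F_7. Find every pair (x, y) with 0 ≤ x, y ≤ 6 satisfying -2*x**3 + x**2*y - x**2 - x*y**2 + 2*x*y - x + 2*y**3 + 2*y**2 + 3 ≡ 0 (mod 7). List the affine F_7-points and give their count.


Affine F_7-points: {(0, 1), (3, 0), (3, 2), (4, 5), (5, 2), (6, 6)}; count = 6.

For each of the 49 pairs (x, y) ∈ F_7², evaluate f(x, y) mod 7. Record the zeros.
  x = 0: [0↦3, 1↦0, 2↦6, 3↦5, 4↦2, 5↦2, 6↦3]  zeros at y ∈ {1}
  x = 1: [0↦6, 1↦5, 2↦4, 3↦1, 4↦1, 5↦2, 6↦2]  zeros at y ∈ ∅
  x = 2: [0↦2, 1↦5, 2↦6, 3↦3, 4↦1, 5↦5, 6↦6]  zeros at y ∈ ∅
  x = 3: [0↦0, 1↦2, 2↦0, 3↦6, 4↦4, 5↦6, 6↦3]  zeros at y ∈ {0, 2}
  x = 4: [0↦2, 1↦5, 2↦2, 3↦5, 4↦5, 5↦0, 6↦2]  zeros at y ∈ {5}
  x = 5: [0↦3, 1↦2, 2↦0, 3↦2, 4↦6, 5↦3, 6↦5]  zeros at y ∈ {2}
  x = 6: [0↦5, 1↦2, 2↦3, 3↦6, 4↦2, 5↦3, 6↦0]  zeros at y ∈ {6}
Collecting zeros: affine points = {(0, 1), (3, 0), (3, 2), (4, 5), (5, 2), (6, 6)}.
Total count |C(F_7)_aff| = 6.


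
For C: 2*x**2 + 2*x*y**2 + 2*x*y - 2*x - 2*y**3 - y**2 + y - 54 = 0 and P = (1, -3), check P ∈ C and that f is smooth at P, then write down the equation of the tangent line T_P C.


Tangent line at P: 14*x - 57*y - 185 = 0.

Step 1: f(1, -3) = 0, so P lies on C.
Step 2: partial derivatives
  f_x(x, y) = 4*x + 2*y**2 + 2*y - 2, f_y(x, y) = 4*x*y + 2*x - 6*y**2 - 2*y + 1.
  f_x(P) = 14, f_y(P) = -57 (gradient nonzero, so P is smooth).
Step 3: tangent line at P: 14·(x − 1) + -57·(y − -3) = 0.
Expanding: 14*x - 57*y - 185 = 0.


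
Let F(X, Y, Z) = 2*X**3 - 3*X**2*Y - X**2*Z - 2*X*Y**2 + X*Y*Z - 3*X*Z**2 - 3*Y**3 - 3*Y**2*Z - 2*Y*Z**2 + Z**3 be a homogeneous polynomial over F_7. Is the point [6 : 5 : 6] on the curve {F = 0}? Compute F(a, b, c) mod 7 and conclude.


F(6,5,6) ≡ 4 (mod 7); P is NOT on the curve.

Evaluate F(6, 5, 6) term-by-term (mod 7).
  2*X**3 ↦ 2·216·1·1 = 432
  -3*X**2*Y ↦ -3·36·5·1 = -540
  -X**2*Z ↦ -1·36·1·6 = -216
  -2*X*Y**2 ↦ -2·6·25·1 = -300
  X*Y*Z ↦ 1·6·5·6 = 180
  -3*X*Z**2 ↦ -3·6·1·36 = -648
  -3*Y**3 ↦ -3·1·125·1 = -375
  -3*Y**2*Z ↦ -3·1·25·6 = -450
  -2*Y*Z**2 ↦ -2·1·5·36 = -360
  Z**3 ↦ 1·1·1·216 = 216
Sum: F(6, 5, 6) = (432) + (-540) + (-216) + (-300) + (180) + (-648) + (-375) + (-450) + (-360) + (216) = -2061.
Reducing mod 7: -2061 ≡ 4 (mod 7).
Since F(a, b, c) ≡ 4 ≠ 0 (mod 7), P does NOT lie on the curve.


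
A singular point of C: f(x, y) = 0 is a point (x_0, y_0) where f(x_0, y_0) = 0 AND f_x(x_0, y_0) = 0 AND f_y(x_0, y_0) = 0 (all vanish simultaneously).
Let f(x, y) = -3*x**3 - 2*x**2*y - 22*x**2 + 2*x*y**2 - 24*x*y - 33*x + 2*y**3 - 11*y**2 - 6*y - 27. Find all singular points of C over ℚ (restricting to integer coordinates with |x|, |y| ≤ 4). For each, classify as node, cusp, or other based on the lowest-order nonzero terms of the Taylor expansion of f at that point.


Singular points: {(-3, 3)}; classification: node.

Compute partial derivatives:
  f_x = -9*x**2 - 4*x*y - 44*x + 2*y**2 - 24*y - 33.
  f_y = -2*x**2 + 4*x*y - 24*x + 6*y**2 - 22*y - 6.
Scan x_0 ∈ {−4, ..., 4}. For each x_0, f_y(x_0, y) is a polynomial in y; find its integer roots y ∈ {−4, ..., 4}, then test f_x and f at those candidates.
  x = -4: f_y(-4, y) = 6*y**2 - 38*y + 58; no integer root y with |y| ≤ 4.
  x = -3: f_y(-3, y) = 6*y**2 - 34*y + 48; vanishes at y ∈ {3}. (-3, 3): f_x = 0, f = 0 — SINGULAR.
  x = -2: f_y(-2, y) = 6*y**2 - 30*y + 34; no integer root y with |y| ≤ 4.
  x = -1: f_y(-1, y) = 6*y**2 - 26*y + 16; no integer root y with |y| ≤ 4.
  x = 0: f_y(0, y) = 6*y**2 - 22*y - 6; no integer root y with |y| ≤ 4.
  x = 1: f_y(1, y) = 6*y**2 - 18*y - 32; no integer root y with |y| ≤ 4.
  x = 2: f_y(2, y) = 6*y**2 - 14*y - 62; no integer root y with |y| ≤ 4.
  x = 3: f_y(3, y) = 6*y**2 - 10*y - 96; no integer root y with |y| ≤ 4.
  x = 4: f_y(4, y) = 6*y**2 - 6*y - 134; no integer root y with |y| ≤ 4.
Only singular point on the grid: (-3, 3).
Classify: substitute x = -3 + u, y = 3 + v and expand: f = -3*u**3 - 2*u**2*v - u**2 + 2*u*v**2 + 2*v**3 + v**2.
No constant or linear terms (consistent with a singular point). Quadratic part: -u**2 + v**2. Cubic part: -3*u**3 - 2*u**2*v + 2*u*v**2 + 2*v**3.
The quadratic part v**2 - u**2 = (v − u)(v + u) splits into two distinct linear factors, so there are two distinct tangent lines y − 3 = ±(x − -3) — this is a node (ordinary double point).
Classification: node.


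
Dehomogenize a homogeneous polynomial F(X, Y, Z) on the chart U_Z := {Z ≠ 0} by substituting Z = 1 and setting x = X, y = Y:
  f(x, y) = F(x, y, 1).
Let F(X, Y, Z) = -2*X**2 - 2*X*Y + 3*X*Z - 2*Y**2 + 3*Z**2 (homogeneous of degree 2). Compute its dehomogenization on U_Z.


f(x, y) = -2*x**2 - 2*x*y + 3*x - 2*y**2 + 3

On U_Z we set Z = 1. Each monomial c·X^i·Y^j·Z^k in F becomes c·x^i·y^j·1^k = c·x^i·y^j.
Substituting Z = 1: F(X, Y, 1) = -2*x**2 - 2*x*y + 3*x - 2*y**2 + 3.
Note: deg(f) ≤ deg(F) = 2; strict inequality happens when F is divisible by Z (lost terms).


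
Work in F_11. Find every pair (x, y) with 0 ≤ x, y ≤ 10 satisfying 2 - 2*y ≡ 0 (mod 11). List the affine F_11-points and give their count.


Affine F_11-points: {(0, 1), (1, 1), (2, 1), (3, 1), (4, 1), (5, 1), (6, 1), (7, 1), (8, 1), (9, 1), (10, 1)}; count = 11.

For each of the 121 pairs (x, y) ∈ F_11², evaluate f(x, y) mod 11. Record the zeros.
  x = 0: [0↦2, 1↦0, 2↦9, 3↦7, 4↦5, 5↦3, 6↦1, 7↦10, 8↦8, 9↦6, 10↦4]  zeros at y ∈ {1}
  x = 1: [0↦2, 1↦0, 2↦9, 3↦7, 4↦5, 5↦3, 6↦1, 7↦10, 8↦8, 9↦6, 10↦4]  zeros at y ∈ {1}
  x = 2: [0↦2, 1↦0, 2↦9, 3↦7, 4↦5, 5↦3, 6↦1, 7↦10, 8↦8, 9↦6, 10↦4]  zeros at y ∈ {1}
  x = 3: [0↦2, 1↦0, 2↦9, 3↦7, 4↦5, 5↦3, 6↦1, 7↦10, 8↦8, 9↦6, 10↦4]  zeros at y ∈ {1}
  x = 4: [0↦2, 1↦0, 2↦9, 3↦7, 4↦5, 5↦3, 6↦1, 7↦10, 8↦8, 9↦6, 10↦4]  zeros at y ∈ {1}
  x = 5: [0↦2, 1↦0, 2↦9, 3↦7, 4↦5, 5↦3, 6↦1, 7↦10, 8↦8, 9↦6, 10↦4]  zeros at y ∈ {1}
  x = 6: [0↦2, 1↦0, 2↦9, 3↦7, 4↦5, 5↦3, 6↦1, 7↦10, 8↦8, 9↦6, 10↦4]  zeros at y ∈ {1}
  x = 7: [0↦2, 1↦0, 2↦9, 3↦7, 4↦5, 5↦3, 6↦1, 7↦10, 8↦8, 9↦6, 10↦4]  zeros at y ∈ {1}
  x = 8: [0↦2, 1↦0, 2↦9, 3↦7, 4↦5, 5↦3, 6↦1, 7↦10, 8↦8, 9↦6, 10↦4]  zeros at y ∈ {1}
  x = 9: [0↦2, 1↦0, 2↦9, 3↦7, 4↦5, 5↦3, 6↦1, 7↦10, 8↦8, 9↦6, 10↦4]  zeros at y ∈ {1}
  x = 10: [0↦2, 1↦0, 2↦9, 3↦7, 4↦5, 5↦3, 6↦1, 7↦10, 8↦8, 9↦6, 10↦4]  zeros at y ∈ {1}
Collecting zeros: affine points = {(0, 1), (1, 1), (2, 1), (3, 1), (4, 1), (5, 1), (6, 1), (7, 1), (8, 1), (9, 1), (10, 1)}.
Total count |C(F_11)_aff| = 11.


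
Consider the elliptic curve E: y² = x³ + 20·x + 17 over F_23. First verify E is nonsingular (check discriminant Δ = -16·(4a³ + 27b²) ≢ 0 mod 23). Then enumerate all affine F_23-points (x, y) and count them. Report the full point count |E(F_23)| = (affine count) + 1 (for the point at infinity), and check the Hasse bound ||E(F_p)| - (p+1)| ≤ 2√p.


Affine points = {(3, 9), (3, 14), (4, 0), (5, 9), (5, 14), (6, 10), (6, 13), (9, 11), (9, 12), (11, 2), (11, 21), (13, 6), (13, 17), (15, 9), (15, 14), (17, 7), (17, 16)}; affine count = 17; |E(F_23)| = 18.

Discriminant check: Δ ∝ 4a³ + 27b² = 4·20³ + 27·17² = 4·8000 + 27·289 ≡ 13 (mod 23). Nonzero ⇒ E is nonsingular.
For each x ∈ F_23, compute rhs = x³ + 20·x + 17 mod 23, then count y ∈ F_23 with y² ≡ rhs.
  x = 0: rhs = 17, matching y values: none (0 points).
  x = 1: rhs = 15, matching y values: none (0 points).
  x = 2: rhs = 19, matching y values: none (0 points).
  x = 3: rhs = 12, matching y values: 9, 14 (2 points).
  x = 4: rhs = 0, matching y values: 0 (1 points).
  x = 5: rhs = 12, matching y values: 9, 14 (2 points).
  x = 6: rhs = 8, matching y values: 10, 13 (2 points).
  x = 7: rhs = 17, matching y values: none (0 points).
  x = 8: rhs = 22, matching y values: none (0 points).
  x = 9: rhs = 6, matching y values: 11, 12 (2 points).
  x = 10: rhs = 21, matching y values: none (0 points).
  x = 11: rhs = 4, matching y values: 2, 21 (2 points).
  x = 12: rhs = 7, matching y values: none (0 points).
  x = 13: rhs = 13, matching y values: 6, 17 (2 points).
  x = 14: rhs = 5, matching y values: none (0 points).
  x = 15: rhs = 12, matching y values: 9, 14 (2 points).
  x = 16: rhs = 17, matching y values: none (0 points).
  x = 17: rhs = 3, matching y values: 7, 16 (2 points).
  x = 18: rhs = 22, matching y values: none (0 points).
  x = 19: rhs = 11, matching y values: none (0 points).
  x = 20: rhs = 22, matching y values: none (0 points).
  x = 21: rhs = 15, matching y values: none (0 points).
  x = 22: rhs = 19, matching y values: none (0 points).
Total affine count: 17.
Full point count |E(F_23)| = 17 + 1 = 18.
Hasse bound: |18 − (23+1)| = |-6| = 6 ≤ 2√23 ≈ 9.5917 ✓.


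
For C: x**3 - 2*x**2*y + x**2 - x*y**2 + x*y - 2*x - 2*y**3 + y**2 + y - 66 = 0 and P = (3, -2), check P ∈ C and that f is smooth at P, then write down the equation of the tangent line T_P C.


Tangent line at P: 49*x - 30*y - 207 = 0.

Step 1: f(3, -2) = 0, so P lies on C.
Step 2: partial derivatives
  f_x(x, y) = 3*x**2 - 4*x*y + 2*x - y**2 + y - 2, f_y(x, y) = -2*x**2 - 2*x*y + x - 6*y**2 + 2*y + 1.
  f_x(P) = 49, f_y(P) = -30 (gradient nonzero, so P is smooth).
Step 3: tangent line at P: 49·(x − 3) + -30·(y − -2) = 0.
Expanding: 49*x - 30*y - 207 = 0.


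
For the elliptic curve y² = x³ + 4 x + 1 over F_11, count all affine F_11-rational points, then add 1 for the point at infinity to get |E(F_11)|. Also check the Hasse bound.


Affine points = {(0, 1), (0, 10), (4, 2), (4, 9), (5, 5), (5, 6), (7, 3), (7, 8)}; affine count = 8; |E(F_11)| = 9.

Discriminant check: Δ ∝ 4a³ + 27b² = 4·4³ + 27·1² = 4·64 + 27·1 ≡ 8 (mod 11). Nonzero ⇒ E is nonsingular.
For each x ∈ F_11, compute rhs = x³ + 4·x + 1 mod 11, then count y ∈ F_11 with y² ≡ rhs.
  x = 0: rhs = 1, matching y values: 1, 10 (2 points).
  x = 1: rhs = 6, matching y values: none (0 points).
  x = 2: rhs = 6, matching y values: none (0 points).
  x = 3: rhs = 7, matching y values: none (0 points).
  x = 4: rhs = 4, matching y values: 2, 9 (2 points).
  x = 5: rhs = 3, matching y values: 5, 6 (2 points).
  x = 6: rhs = 10, matching y values: none (0 points).
  x = 7: rhs = 9, matching y values: 3, 8 (2 points).
  x = 8: rhs = 6, matching y values: none (0 points).
  x = 9: rhs = 7, matching y values: none (0 points).
  x = 10: rhs = 7, matching y values: none (0 points).
Total affine count: 8.
Full point count |E(F_11)| = 8 + 1 = 9.
Hasse bound: |9 − (11+1)| = |-3| = 3 ≤ 2√11 ≈ 6.6332 ✓.


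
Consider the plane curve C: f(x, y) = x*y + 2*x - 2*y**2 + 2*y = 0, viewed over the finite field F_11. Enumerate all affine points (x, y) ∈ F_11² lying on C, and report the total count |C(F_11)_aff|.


Affine F_11-points: {(0, 0), (0, 1), (1, 2), (1, 5), (2, 6), (2, 7), (4, 4), (4, 10), (9, 3), (9, 8)}; count = 10.

For each of the 121 pairs (x, y) ∈ F_11², evaluate f(x, y) mod 11. Record the zeros.
  x = 0: [0↦0, 1↦0, 2↦7, 3↦10, 4↦9, 5↦4, 6↦6, 7↦4, 8↦9, 9↦10, 10↦7]  zeros at y ∈ {0, 1}
  x = 1: [0↦2, 1↦3, 2↦0, 3↦4, 4↦4, 5↦0, 6↦3, 7↦2, 8↦8, 9↦10, 10↦8]  zeros at y ∈ {2, 5}
  x = 2: [0↦4, 1↦6, 2↦4, 3↦9, 4↦10, 5↦7, 6↦0, 7↦0, 8↦7, 9↦10, 10↦9]  zeros at y ∈ {6, 7}
  x = 3: [0↦6, 1↦9, 2↦8, 3↦3, 4↦5, 5↦3, 6↦8, 7↦9, 8↦6, 9↦10, 10↦10]  zeros at y ∈ ∅
  x = 4: [0↦8, 1↦1, 2↦1, 3↦8, 4↦0, 5↦10, 6↦5, 7↦7, 8↦5, 9↦10, 10↦0]  zeros at y ∈ {4, 10}
  x = 5: [0↦10, 1↦4, 2↦5, 3↦2, 4↦6, 5↦6, 6↦2, 7↦5, 8↦4, 9↦10, 10↦1]  zeros at y ∈ ∅
  x = 6: [0↦1, 1↦7, 2↦9, 3↦7, 4↦1, 5↦2, 6↦10, 7↦3, 8↦3, 9↦10, 10↦2]  zeros at y ∈ ∅
  x = 7: [0↦3, 1↦10, 2↦2, 3↦1, 4↦7, 5↦9, 6↦7, 7↦1, 8↦2, 9↦10, 10↦3]  zeros at y ∈ ∅
  x = 8: [0↦5, 1↦2, 2↦6, 3↦6, 4↦2, 5↦5, 6↦4, 7↦10, 8↦1, 9↦10, 10↦4]  zeros at y ∈ ∅
  x = 9: [0↦7, 1↦5, 2↦10, 3↦0, 4↦8, 5↦1, 6↦1, 7↦8, 8↦0, 9↦10, 10↦5]  zeros at y ∈ {3, 8}
  x = 10: [0↦9, 1↦8, 2↦3, 3↦5, 4↦3, 5↦8, 6↦9, 7↦6, 8↦10, 9↦10, 10↦6]  zeros at y ∈ ∅
Collecting zeros: affine points = {(0, 0), (0, 1), (1, 2), (1, 5), (2, 6), (2, 7), (4, 4), (4, 10), (9, 3), (9, 8)}.
Total count |C(F_11)_aff| = 10.


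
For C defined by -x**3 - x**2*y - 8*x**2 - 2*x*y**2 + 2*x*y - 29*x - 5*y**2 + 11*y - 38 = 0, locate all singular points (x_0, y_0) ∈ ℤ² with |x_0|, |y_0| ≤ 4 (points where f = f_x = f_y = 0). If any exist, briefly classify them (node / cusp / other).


Singular points: {(-3, 2)}; classification: node.

Compute partial derivatives:
  f_x = -3*x**2 - 2*x*y - 16*x - 2*y**2 + 2*y - 29.
  f_y = -x**2 - 4*x*y + 2*x - 10*y + 11.
Scan x_0 ∈ {−4, ..., 4}. For each x_0, f_y(x_0, y) is a polynomial in y; find its integer roots y ∈ {−4, ..., 4}, then test f_x and f at those candidates.
  x = -4: f_y(-4, y) = 6*y - 13; no integer root y with |y| ≤ 4.
  x = -3: f_y(-3, y) = 2*y - 4; vanishes at y ∈ {2}. (-3, 2): f_x = 0, f = 0 — SINGULAR.
  x = -2: f_y(-2, y) = 3 - 2*y; no integer root y with |y| ≤ 4.
  x = -1: f_y(-1, y) = 8 - 6*y; no integer root y with |y| ≤ 4.
  x = 0: f_y(0, y) = 11 - 10*y; no integer root y with |y| ≤ 4.
  x = 1: f_y(1, y) = 12 - 14*y; no integer root y with |y| ≤ 4.
  x = 2: f_y(2, y) = 11 - 18*y; no integer root y with |y| ≤ 4.
  x = 3: f_y(3, y) = 8 - 22*y; no integer root y with |y| ≤ 4.
  x = 4: f_y(4, y) = 3 - 26*y; no integer root y with |y| ≤ 4.
Only singular point on the grid: (-3, 2).
Classify: substitute x = -3 + u, y = 2 + v and expand: f = -u**3 - u**2*v - u**2 - 2*u*v**2 + v**2.
No constant or linear terms (consistent with a singular point). Quadratic part: -u**2 + v**2. Cubic part: -u**3 - u**2*v - 2*u*v**2.
The quadratic part v**2 - u**2 = (v − u)(v + u) splits into two distinct linear factors, so there are two distinct tangent lines y − 2 = ±(x − -3) — this is a node (ordinary double point).
Classification: node.


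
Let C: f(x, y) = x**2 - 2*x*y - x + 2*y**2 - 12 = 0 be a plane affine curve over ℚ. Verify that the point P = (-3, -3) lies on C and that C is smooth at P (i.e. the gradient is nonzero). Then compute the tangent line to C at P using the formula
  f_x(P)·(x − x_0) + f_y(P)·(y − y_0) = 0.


Tangent line at P: -x - 6*y - 21 = 0.

Step 1: f(-3, -3) = 0, so P lies on C.
Step 2: partial derivatives
  f_x(x, y) = 2*x - 2*y - 1, f_y(x, y) = -2*x + 4*y.
  f_x(P) = -1, f_y(P) = -6 (gradient nonzero, so P is smooth).
Step 3: tangent line at P: -1·(x − -3) + -6·(y − -3) = 0.
Expanding: -x - 6*y - 21 = 0.


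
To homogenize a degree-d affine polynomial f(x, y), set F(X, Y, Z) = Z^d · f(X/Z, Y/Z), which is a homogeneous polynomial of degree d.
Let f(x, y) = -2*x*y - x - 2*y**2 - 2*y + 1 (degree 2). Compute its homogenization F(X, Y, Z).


F(X, Y, Z) = -2*X*Y - X*Z - 2*Y**2 - 2*Y*Z + Z**2

deg(f) = 2.
Substitute x = X/Z, y = Y/Z into f, then multiply by Z^2.
  monomial -2·x^1·y^1 ↦ -2·X^1·Y^1·Z^0.
  monomial -1·x^1·y^0 ↦ -1·X^1·Y^0·Z^1.
  monomial -2·x^0·y^2 ↦ -2·X^0·Y^2·Z^0.
  monomial -2·x^0·y^1 ↦ -2·X^0·Y^1·Z^1.
  monomial 1·x^0·y^0 ↦ 1·X^0·Y^0·Z^2.
Collecting: F(X, Y, Z) = -2*X*Y - X*Z - 2*Y**2 - 2*Y*Z + Z**2.


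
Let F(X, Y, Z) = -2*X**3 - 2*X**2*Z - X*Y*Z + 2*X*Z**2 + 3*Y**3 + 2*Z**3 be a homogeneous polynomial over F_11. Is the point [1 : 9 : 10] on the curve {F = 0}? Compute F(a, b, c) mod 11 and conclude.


F(1,9,10) ≡ 7 (mod 11); P is NOT on the curve.

Evaluate F(1, 9, 10) term-by-term (mod 11).
  -2*X**3 ↦ -2·1·1·1 = -2
  -2*X**2*Z ↦ -2·1·1·10 = -20
  -X*Y*Z ↦ -1·1·9·10 = -90
  2*X*Z**2 ↦ 2·1·1·100 = 200
  3*Y**3 ↦ 3·1·729·1 = 2187
  2*Z**3 ↦ 2·1·1·1000 = 2000
Sum: F(1, 9, 10) = (-2) + (-20) + (-90) + (200) + (2187) + (2000) = 4275.
Reducing mod 11: 4275 ≡ 7 (mod 11).
Since F(a, b, c) ≡ 7 ≠ 0 (mod 11), P does NOT lie on the curve.


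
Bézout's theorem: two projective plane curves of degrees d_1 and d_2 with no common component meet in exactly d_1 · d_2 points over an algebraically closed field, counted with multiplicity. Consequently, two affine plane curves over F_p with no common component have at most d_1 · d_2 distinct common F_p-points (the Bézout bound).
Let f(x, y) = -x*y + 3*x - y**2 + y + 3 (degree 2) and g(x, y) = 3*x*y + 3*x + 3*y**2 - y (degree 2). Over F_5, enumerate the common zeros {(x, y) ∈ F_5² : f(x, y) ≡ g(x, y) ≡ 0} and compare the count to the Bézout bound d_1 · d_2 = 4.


Common zeros: ∅; count = 0; Bézout bound = 4.

deg(f) = 2, deg(g) = 2, so Bézout bound = 4.
Scan x ∈ F_5. For each x, list the y ∈ F_5 with f(x, y) ≡ 0 and those with g(x, y) ≡ 0 (mod 5); the common zeros in that column are the intersection.
  x = 0: f ≡ 0 at y ∈ ∅; g ≡ 0 at y ∈ {0, 2}; common: ∅.
  x = 1: f ≡ 0 at y ∈ {1, 4}; g ≡ 0 at y ∈ ∅; common: ∅.
  x = 2: f ≡ 0 at y ∈ ∅; g ≡ 0 at y ∈ ∅; common: ∅.
  x = 3: f ≡ 0 at y ∈ ∅; g ≡ 0 at y ∈ {1, 3}; common: ∅.
  x = 4: f ≡ 0 at y ∈ {0, 2}; g ≡ 0 at y ∈ ∅; common: ∅.
Collecting: common zeros = ∅, so the count is 0.
Comparison with the Bézout bound: 0 ≤ 4 = deg(f)·deg(g), as expected for curves with no common component (the affine F_5-count falls short of the bound because intersections may lie at infinity, over extension fields, or carry multiplicity).


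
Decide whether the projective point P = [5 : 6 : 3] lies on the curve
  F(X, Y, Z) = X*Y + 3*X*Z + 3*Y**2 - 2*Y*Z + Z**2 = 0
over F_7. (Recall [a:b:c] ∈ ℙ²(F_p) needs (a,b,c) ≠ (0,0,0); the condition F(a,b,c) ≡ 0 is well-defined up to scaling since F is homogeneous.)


F(5,6,3) ≡ 2 (mod 7); P is NOT on the curve.

Evaluate F(5, 6, 3) term-by-term (mod 7).
  X*Y ↦ 1·5·6·1 = 30
  3*X*Z ↦ 3·5·1·3 = 45
  3*Y**2 ↦ 3·1·36·1 = 108
  -2*Y*Z ↦ -2·1·6·3 = -36
  Z**2 ↦ 1·1·1·9 = 9
Sum: F(5, 6, 3) = (30) + (45) + (108) + (-36) + (9) = 156.
Reducing mod 7: 156 ≡ 2 (mod 7).
Since F(a, b, c) ≡ 2 ≠ 0 (mod 7), P does NOT lie on the curve.


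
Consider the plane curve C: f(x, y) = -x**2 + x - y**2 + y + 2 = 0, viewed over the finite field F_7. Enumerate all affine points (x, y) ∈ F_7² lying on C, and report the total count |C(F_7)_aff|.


Affine F_7-points: {(0, 2), (0, 6), (1, 2), (1, 6), (2, 0), (2, 1), (6, 0), (6, 1)}; count = 8.

For each of the 49 pairs (x, y) ∈ F_7², evaluate f(x, y) mod 7. Record the zeros.
  x = 0: [0↦2, 1↦2, 2↦0, 3↦3, 4↦4, 5↦3, 6↦0]  zeros at y ∈ {2, 6}
  x = 1: [0↦2, 1↦2, 2↦0, 3↦3, 4↦4, 5↦3, 6↦0]  zeros at y ∈ {2, 6}
  x = 2: [0↦0, 1↦0, 2↦5, 3↦1, 4↦2, 5↦1, 6↦5]  zeros at y ∈ {0, 1}
  x = 3: [0↦3, 1↦3, 2↦1, 3↦4, 4↦5, 5↦4, 6↦1]  zeros at y ∈ ∅
  x = 4: [0↦4, 1↦4, 2↦2, 3↦5, 4↦6, 5↦5, 6↦2]  zeros at y ∈ ∅
  x = 5: [0↦3, 1↦3, 2↦1, 3↦4, 4↦5, 5↦4, 6↦1]  zeros at y ∈ ∅
  x = 6: [0↦0, 1↦0, 2↦5, 3↦1, 4↦2, 5↦1, 6↦5]  zeros at y ∈ {0, 1}
Collecting zeros: affine points = {(0, 2), (0, 6), (1, 2), (1, 6), (2, 0), (2, 1), (6, 0), (6, 1)}.
Total count |C(F_7)_aff| = 8.


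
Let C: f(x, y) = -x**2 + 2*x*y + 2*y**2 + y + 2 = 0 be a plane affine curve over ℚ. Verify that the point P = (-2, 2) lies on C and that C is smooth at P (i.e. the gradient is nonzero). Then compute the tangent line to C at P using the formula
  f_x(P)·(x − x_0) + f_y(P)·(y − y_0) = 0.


Tangent line at P: 8*x + 5*y + 6 = 0.

Step 1: f(-2, 2) = 0, so P lies on C.
Step 2: partial derivatives
  f_x(x, y) = -2*x + 2*y, f_y(x, y) = 2*x + 4*y + 1.
  f_x(P) = 8, f_y(P) = 5 (gradient nonzero, so P is smooth).
Step 3: tangent line at P: 8·(x − -2) + 5·(y − 2) = 0.
Expanding: 8*x + 5*y + 6 = 0.


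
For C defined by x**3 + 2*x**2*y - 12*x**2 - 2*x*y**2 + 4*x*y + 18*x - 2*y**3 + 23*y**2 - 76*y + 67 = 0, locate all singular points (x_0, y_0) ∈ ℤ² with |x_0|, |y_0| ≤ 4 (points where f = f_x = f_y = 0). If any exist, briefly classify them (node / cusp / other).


Singular points: {(2, 3)}; classification: cusp.

Compute partial derivatives:
  f_x = 3*x**2 + 4*x*y - 24*x - 2*y**2 + 4*y + 18.
  f_y = 2*x**2 - 4*x*y + 4*x - 6*y**2 + 46*y - 76.
Scan x_0 ∈ {−4, ..., 4}. For each x_0, f_y(x_0, y) is a polynomial in y; find its integer roots y ∈ {−4, ..., 4}, then test f_x and f at those candidates.
  x = -4: f_y(-4, y) = -6*y**2 + 62*y - 60; no integer root y with |y| ≤ 4.
  x = -3: f_y(-3, y) = -6*y**2 + 58*y - 70; no integer root y with |y| ≤ 4.
  x = -2: f_y(-2, y) = -6*y**2 + 54*y - 76; no integer root y with |y| ≤ 4.
  x = -1: f_y(-1, y) = -6*y**2 + 50*y - 78; no integer root y with |y| ≤ 4.
  x = 0: f_y(0, y) = -6*y**2 + 46*y - 76; no integer root y with |y| ≤ 4.
  x = 1: f_y(1, y) = -6*y**2 + 42*y - 70; no integer root y with |y| ≤ 4.
  x = 2: f_y(2, y) = -6*y**2 + 38*y - 60; vanishes at y ∈ {3}. (2, 3): f_x = 0, f = 0 — SINGULAR.
  x = 3: f_y(3, y) = -6*y**2 + 34*y - 46; no integer root y with |y| ≤ 4.
  x = 4: f_y(4, y) = -6*y**2 + 30*y - 28; no integer root y with |y| ≤ 4.
Only singular point on the grid: (2, 3).
Classify: substitute x = 2 + u, y = 3 + v and expand: f = u**3 + 2*u**2*v - 2*u*v**2 - 2*v**3 + v**2.
No constant or linear terms (consistent with a singular point). Quadratic part: v**2. Cubic part: u**3 + 2*u**2*v - 2*u*v**2 - 2*v**3.
The quadratic part v**2 is a perfect square, so there is a single (double) tangent line v = 0, i.e. y = 3. Restricting the cubic part to that line (v = 0) leaves u**3 ≠ 0, so f is not divisible by v and the branch is v² ≈ -u**3 to lowest order — this is a cusp.
Classification: cusp.


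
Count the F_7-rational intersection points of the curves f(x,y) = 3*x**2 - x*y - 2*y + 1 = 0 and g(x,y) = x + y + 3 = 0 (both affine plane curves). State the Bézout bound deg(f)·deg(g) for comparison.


Common zeros: {(0, 4), (4, 0)}; count = 2; Bézout bound = 2.

deg(f) = 2, deg(g) = 1, so Bézout bound = 2.
Scan x ∈ F_7. For each x, list the y ∈ F_7 with f(x, y) ≡ 0 and those with g(x, y) ≡ 0 (mod 7); the common zeros in that column are the intersection.
  x = 0: f ≡ 0 at y ∈ {4}; g ≡ 0 at y ∈ {4}; common: {4}.
  x = 1: f ≡ 0 at y ∈ {6}; g ≡ 0 at y ∈ {3}; common: ∅.
  x = 2: f ≡ 0 at y ∈ {5}; g ≡ 0 at y ∈ {2}; common: ∅.
  x = 3: f ≡ 0 at y ∈ {0}; g ≡ 0 at y ∈ {1}; common: ∅.
  x = 4: f ≡ 0 at y ∈ {0}; g ≡ 0 at y ∈ {0}; common: {0}.
  x = 5: f ≡ 0 at y ∈ ∅; g ≡ 0 at y ∈ {6}; common: ∅.
  x = 6: f ≡ 0 at y ∈ {4}; g ≡ 0 at y ∈ {5}; common: ∅.
Collecting: common zeros = {(0, 4), (4, 0)}, so the count is 2.
Comparison with the Bézout bound: 2 ≤ 2 = deg(f)·deg(g), as expected for curves with no common component (the bound is attained).


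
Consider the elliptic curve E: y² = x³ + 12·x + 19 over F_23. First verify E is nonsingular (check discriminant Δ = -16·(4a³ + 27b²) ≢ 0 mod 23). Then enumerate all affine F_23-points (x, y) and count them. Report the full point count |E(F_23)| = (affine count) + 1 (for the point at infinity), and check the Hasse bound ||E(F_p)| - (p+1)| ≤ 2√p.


Affine points = {(1, 3), (1, 20), (3, 6), (3, 17), (4, 4), (4, 19), (6, 10), (6, 13), (7, 3), (7, 20), (8, 11), (8, 12), (10, 9), (10, 14), (13, 7), (13, 16), (15, 3), (15, 20), (16, 11), (16, 12), (18, 8), (18, 15), (20, 5), (20, 18), (22, 11), (22, 12)}; affine count = 26; |E(F_23)| = 27.

Discriminant check: Δ ∝ 4a³ + 27b² = 4·12³ + 27·19² = 4·1728 + 27·361 ≡ 7 (mod 23). Nonzero ⇒ E is nonsingular.
For each x ∈ F_23, compute rhs = x³ + 12·x + 19 mod 23, then count y ∈ F_23 with y² ≡ rhs.
  x = 0: rhs = 19, matching y values: none (0 points).
  x = 1: rhs = 9, matching y values: 3, 20 (2 points).
  x = 2: rhs = 5, matching y values: none (0 points).
  x = 3: rhs = 13, matching y values: 6, 17 (2 points).
  x = 4: rhs = 16, matching y values: 4, 19 (2 points).
  x = 5: rhs = 20, matching y values: none (0 points).
  x = 6: rhs = 8, matching y values: 10, 13 (2 points).
  x = 7: rhs = 9, matching y values: 3, 20 (2 points).
  x = 8: rhs = 6, matching y values: 11, 12 (2 points).
  x = 9: rhs = 5, matching y values: none (0 points).
  x = 10: rhs = 12, matching y values: 9, 14 (2 points).
  x = 11: rhs = 10, matching y values: none (0 points).
  x = 12: rhs = 5, matching y values: none (0 points).
  x = 13: rhs = 3, matching y values: 7, 16 (2 points).
  x = 14: rhs = 10, matching y values: none (0 points).
  x = 15: rhs = 9, matching y values: 3, 20 (2 points).
  x = 16: rhs = 6, matching y values: 11, 12 (2 points).
  x = 17: rhs = 7, matching y values: none (0 points).
  x = 18: rhs = 18, matching y values: 8, 15 (2 points).
  x = 19: rhs = 22, matching y values: none (0 points).
  x = 20: rhs = 2, matching y values: 5, 18 (2 points).
  x = 21: rhs = 10, matching y values: none (0 points).
  x = 22: rhs = 6, matching y values: 11, 12 (2 points).
Total affine count: 26.
Full point count |E(F_23)| = 26 + 1 = 27.
Hasse bound: |27 − (23+1)| = |3| = 3 ≤ 2√23 ≈ 9.5917 ✓.
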